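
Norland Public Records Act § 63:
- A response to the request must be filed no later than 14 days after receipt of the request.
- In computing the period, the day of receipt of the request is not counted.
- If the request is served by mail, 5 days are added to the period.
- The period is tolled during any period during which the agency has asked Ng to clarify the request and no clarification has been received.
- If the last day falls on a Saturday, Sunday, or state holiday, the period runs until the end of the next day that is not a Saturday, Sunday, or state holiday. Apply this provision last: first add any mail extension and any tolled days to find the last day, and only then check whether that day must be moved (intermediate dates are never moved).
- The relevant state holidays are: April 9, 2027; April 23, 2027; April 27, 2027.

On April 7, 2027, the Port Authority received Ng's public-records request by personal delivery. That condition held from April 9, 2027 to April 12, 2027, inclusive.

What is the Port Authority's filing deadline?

14 days after April 7, 2027 is April 21, 2027.
Service was not by mail, so no mail extension applies.
From April 9, 2027 through April 12, 2027 inclusive is 4 days; tolling adds 4 days: April 21, 2027 + 4 days = April 25, 2027.
April 25, 2027 is Sunday. The next qualifying day is April 26, 2027.

April 26, 2027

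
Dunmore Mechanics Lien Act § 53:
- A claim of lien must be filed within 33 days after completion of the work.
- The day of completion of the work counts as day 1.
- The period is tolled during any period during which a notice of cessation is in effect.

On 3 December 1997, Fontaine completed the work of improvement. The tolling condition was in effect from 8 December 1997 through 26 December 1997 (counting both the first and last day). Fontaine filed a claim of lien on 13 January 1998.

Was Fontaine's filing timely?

Yes

Counting 3 December 1997 as day 1, day 33 is January 4, 1998.
From December 8, 1997 through December 26, 1997 inclusive is 19 days; tolling adds 19 days: January 4, 1998 + 19 days = January 23, 1998.
The deadline is January 23, 1998; the filing on January 13, 1998 is on or before that date.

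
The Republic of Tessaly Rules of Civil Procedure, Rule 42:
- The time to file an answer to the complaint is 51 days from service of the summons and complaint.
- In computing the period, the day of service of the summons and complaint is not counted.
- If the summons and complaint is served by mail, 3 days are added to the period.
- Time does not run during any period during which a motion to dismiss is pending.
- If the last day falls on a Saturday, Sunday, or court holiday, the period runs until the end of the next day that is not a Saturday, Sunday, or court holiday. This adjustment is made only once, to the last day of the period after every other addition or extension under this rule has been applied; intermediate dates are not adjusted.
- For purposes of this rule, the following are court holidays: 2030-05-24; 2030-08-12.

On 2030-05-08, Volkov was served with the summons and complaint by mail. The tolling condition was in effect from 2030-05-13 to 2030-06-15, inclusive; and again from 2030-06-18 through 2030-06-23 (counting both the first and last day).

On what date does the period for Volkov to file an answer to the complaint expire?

August 13, 2030

51 days after 2030-05-08 is June 28, 2030.
Service was by mail, adding 3 days: June 28, 2030 + 3 days = July 1, 2030.
From May 13, 2030 through June 15, 2030 inclusive is 34 days; tolling adds 34 days: July 1, 2030 + 34 days = August 4, 2030.
From June 18, 2030 through June 23, 2030 inclusive is 6 days; tolling adds 6 days: August 4, 2030 + 6 days = August 10, 2030.
August 10, 2030 is Saturday; August 11, 2030 is Sunday; August 12, 2030 is a listed holiday. The next qualifying day is August 13, 2030.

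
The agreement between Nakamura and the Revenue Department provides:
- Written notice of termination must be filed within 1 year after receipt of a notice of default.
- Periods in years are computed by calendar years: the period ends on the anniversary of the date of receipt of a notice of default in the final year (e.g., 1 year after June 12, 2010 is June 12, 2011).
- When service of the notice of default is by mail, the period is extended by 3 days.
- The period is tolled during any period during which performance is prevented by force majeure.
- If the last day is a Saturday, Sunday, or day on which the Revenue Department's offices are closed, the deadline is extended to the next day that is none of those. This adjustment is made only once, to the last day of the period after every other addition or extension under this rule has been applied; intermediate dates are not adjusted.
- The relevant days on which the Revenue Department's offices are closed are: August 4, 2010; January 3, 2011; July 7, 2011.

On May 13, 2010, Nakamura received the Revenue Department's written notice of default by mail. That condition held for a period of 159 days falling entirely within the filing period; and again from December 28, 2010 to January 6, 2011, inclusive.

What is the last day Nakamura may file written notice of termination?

1 year after May 13, 2010 is May 13, 2011.
Service was by mail, adding 3 days: May 13, 2011 + 3 days = May 16, 2011.
Tolling adds 159 days: May 16, 2011 + 159 days = October 22, 2011.
From December 28, 2010 through January 6, 2011 inclusive is 10 days; tolling adds 10 days: October 22, 2011 + 10 days = November 1, 2011.
November 1, 2011 is a Tuesday and not a day on which the Revenue Department's offices are closed, so no extension applies.

November 1, 2011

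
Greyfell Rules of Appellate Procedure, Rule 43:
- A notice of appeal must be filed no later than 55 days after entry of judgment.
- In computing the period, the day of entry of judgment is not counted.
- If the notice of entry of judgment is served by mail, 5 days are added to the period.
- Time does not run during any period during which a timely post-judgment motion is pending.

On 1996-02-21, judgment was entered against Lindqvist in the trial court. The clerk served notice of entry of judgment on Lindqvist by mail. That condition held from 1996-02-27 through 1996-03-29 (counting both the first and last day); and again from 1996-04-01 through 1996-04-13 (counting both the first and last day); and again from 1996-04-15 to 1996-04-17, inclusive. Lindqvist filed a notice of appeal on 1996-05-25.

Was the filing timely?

Yes

55 days after 1996-02-21 is April 16, 1996.
Service was by mail, adding 5 days: April 16, 1996 + 5 days = April 21, 1996.
From February 27, 1996 through March 29, 1996 inclusive is 32 days; tolling adds 32 days: April 21, 1996 + 32 days = May 23, 1996.
From April 1, 1996 through April 13, 1996 inclusive is 13 days; tolling adds 13 days: May 23, 1996 + 13 days = June 5, 1996.
From April 15, 1996 through April 17, 1996 inclusive is 3 days; tolling adds 3 days: June 5, 1996 + 3 days = June 8, 1996.
The deadline is June 8, 1996; the filing on May 25, 1996 is on or before that date.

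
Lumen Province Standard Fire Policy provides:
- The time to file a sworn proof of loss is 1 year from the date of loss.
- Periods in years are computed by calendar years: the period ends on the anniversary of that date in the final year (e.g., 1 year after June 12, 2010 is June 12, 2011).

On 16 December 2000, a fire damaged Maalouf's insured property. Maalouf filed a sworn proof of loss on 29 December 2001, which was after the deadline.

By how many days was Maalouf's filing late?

13 days

1 year after 16 December 2000 is December 16, 2001.
The deadline is December 16, 2001; from December 16, 2001 to December 29, 2001 is 13 days.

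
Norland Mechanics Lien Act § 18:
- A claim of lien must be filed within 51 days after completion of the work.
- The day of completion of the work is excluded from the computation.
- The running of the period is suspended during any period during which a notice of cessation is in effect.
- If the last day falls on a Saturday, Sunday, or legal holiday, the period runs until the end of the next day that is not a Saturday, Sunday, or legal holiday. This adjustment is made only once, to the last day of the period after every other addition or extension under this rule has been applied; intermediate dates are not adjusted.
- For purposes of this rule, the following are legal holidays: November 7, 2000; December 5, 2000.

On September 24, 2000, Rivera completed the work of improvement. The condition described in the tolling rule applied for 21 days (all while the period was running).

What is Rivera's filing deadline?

51 days after September 24, 2000 is November 14, 2000.
Tolling adds 21 days: November 14, 2000 + 21 days = December 5, 2000.
December 5, 2000 is a listed holiday. The next qualifying day is December 6, 2000.

December 6, 2000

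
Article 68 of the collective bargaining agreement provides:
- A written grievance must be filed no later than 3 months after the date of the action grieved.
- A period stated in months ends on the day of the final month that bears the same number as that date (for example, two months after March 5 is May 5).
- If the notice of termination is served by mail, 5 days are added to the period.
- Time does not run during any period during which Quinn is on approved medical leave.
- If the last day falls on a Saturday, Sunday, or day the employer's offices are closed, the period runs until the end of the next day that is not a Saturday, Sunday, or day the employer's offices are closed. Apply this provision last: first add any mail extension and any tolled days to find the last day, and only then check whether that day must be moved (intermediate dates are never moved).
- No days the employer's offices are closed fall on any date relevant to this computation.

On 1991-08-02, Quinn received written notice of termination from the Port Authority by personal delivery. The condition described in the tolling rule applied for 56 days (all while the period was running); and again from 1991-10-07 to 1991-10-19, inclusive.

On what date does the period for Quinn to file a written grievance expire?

3 months after 1991-08-02 is November 2, 1991.
Service was not by mail, so no mail extension applies.
Tolling adds 56 days: November 2, 1991 + 56 days = December 28, 1991.
From October 7, 1991 through October 19, 1991 inclusive is 13 days; tolling adds 13 days: December 28, 1991 + 13 days = January 10, 1992.
January 10, 1992 is a Friday and not a day the employer's offices are closed, so no extension applies.

January 10, 1992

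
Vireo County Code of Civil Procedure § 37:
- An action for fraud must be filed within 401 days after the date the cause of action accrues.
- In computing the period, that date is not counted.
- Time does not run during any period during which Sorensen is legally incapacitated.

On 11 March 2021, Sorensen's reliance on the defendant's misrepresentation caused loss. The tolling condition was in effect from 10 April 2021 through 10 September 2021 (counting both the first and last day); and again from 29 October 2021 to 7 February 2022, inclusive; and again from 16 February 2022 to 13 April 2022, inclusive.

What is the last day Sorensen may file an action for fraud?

February 23, 2023

401 days after 11 March 2021 is April 16, 2022.
From April 10, 2021 through September 10, 2021 inclusive is 154 days; tolling adds 154 days: April 16, 2022 + 154 days = September 17, 2022.
From October 29, 2021 through February 7, 2022 inclusive is 102 days; tolling adds 102 days: September 17, 2022 + 102 days = December 28, 2022.
From February 16, 2022 through April 13, 2022 inclusive is 57 days; tolling adds 57 days: December 28, 2022 + 57 days = February 23, 2023.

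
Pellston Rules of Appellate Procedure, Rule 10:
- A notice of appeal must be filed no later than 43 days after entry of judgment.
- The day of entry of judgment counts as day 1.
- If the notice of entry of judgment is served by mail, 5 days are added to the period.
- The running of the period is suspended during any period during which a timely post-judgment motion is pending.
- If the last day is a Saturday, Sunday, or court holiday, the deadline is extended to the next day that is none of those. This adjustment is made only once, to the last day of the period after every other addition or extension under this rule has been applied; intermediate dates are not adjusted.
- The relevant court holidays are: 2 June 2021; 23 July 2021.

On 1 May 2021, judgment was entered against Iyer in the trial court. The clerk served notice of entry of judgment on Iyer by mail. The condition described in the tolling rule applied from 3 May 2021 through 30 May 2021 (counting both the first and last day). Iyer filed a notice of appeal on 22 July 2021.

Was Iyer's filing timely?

No

Counting 1 May 2021 as day 1, day 43 is June 12, 2021.
Service was by mail, adding 5 days: June 12, 2021 + 5 days = June 17, 2021.
From May 3, 2021 through May 30, 2021 inclusive is 28 days; tolling adds 28 days: June 17, 2021 + 28 days = July 15, 2021.
July 15, 2021 is a Thursday and not a court holiday, so no extension applies.
The deadline is July 15, 2021; the filing on July 22, 2021 is after that date.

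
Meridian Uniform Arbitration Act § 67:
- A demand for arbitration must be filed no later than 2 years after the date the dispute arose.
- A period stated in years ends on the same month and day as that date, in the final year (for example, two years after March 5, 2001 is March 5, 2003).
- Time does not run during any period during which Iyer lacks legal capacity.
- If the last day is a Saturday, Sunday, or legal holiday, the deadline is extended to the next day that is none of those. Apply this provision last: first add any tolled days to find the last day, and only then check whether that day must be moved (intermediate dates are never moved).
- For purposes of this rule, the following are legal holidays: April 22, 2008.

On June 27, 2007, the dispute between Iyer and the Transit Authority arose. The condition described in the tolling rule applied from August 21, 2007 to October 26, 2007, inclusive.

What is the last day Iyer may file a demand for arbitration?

2 years after June 27, 2007 is June 27, 2009.
From August 21, 2007 through October 26, 2007 inclusive is 67 days; tolling adds 67 days: June 27, 2009 + 67 days = September 2, 2009.
September 2, 2009 is a Wednesday and not a legal holiday, so no extension applies.

September 2, 2009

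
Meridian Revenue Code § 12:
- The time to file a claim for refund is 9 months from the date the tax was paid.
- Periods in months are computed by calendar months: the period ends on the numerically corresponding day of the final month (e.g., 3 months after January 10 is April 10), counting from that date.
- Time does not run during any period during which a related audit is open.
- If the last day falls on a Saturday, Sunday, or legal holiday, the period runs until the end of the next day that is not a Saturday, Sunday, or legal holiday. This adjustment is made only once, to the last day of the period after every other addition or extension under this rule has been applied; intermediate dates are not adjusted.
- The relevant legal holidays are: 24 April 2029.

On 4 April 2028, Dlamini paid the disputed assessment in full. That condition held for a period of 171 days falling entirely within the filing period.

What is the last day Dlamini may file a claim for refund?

9 months after 4 April 2028 is January 4, 2029.
Tolling adds 171 days: January 4, 2029 + 171 days = June 24, 2029.
June 24, 2029 is Sunday. The next qualifying day is June 25, 2029.

June 25, 2029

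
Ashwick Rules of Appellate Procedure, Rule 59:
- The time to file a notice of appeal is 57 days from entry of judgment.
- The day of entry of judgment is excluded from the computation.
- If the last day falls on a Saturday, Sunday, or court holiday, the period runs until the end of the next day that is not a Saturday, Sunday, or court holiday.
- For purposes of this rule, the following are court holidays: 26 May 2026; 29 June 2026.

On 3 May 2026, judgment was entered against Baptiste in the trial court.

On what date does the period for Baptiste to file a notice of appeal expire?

June 30, 2026

57 days after 3 May 2026 is June 29, 2026.
June 29, 2026 is a listed holiday. The next qualifying day is June 30, 2026.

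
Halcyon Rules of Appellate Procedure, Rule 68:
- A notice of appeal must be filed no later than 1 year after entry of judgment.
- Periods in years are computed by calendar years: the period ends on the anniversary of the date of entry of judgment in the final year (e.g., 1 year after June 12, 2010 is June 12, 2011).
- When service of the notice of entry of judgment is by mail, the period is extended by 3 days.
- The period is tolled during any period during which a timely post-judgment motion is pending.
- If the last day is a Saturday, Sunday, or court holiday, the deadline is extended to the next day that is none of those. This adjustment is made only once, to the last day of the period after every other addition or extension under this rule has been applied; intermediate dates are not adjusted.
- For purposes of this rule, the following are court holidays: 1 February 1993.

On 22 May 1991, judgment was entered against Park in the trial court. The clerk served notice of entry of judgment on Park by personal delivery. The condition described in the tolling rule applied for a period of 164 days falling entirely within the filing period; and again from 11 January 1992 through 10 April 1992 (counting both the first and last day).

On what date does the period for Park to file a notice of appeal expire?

February 2, 1993

1 year after 22 May 1991 is May 22, 1992.
Service was not by mail, so no mail extension applies.
Tolling adds 164 days: May 22, 1992 + 164 days = November 2, 1992.
From January 11, 1992 through April 10, 1992 inclusive is 91 days; tolling adds 91 days: November 2, 1992 + 91 days = February 1, 1993.
February 1, 1993 is a listed holiday. The next qualifying day is February 2, 1993.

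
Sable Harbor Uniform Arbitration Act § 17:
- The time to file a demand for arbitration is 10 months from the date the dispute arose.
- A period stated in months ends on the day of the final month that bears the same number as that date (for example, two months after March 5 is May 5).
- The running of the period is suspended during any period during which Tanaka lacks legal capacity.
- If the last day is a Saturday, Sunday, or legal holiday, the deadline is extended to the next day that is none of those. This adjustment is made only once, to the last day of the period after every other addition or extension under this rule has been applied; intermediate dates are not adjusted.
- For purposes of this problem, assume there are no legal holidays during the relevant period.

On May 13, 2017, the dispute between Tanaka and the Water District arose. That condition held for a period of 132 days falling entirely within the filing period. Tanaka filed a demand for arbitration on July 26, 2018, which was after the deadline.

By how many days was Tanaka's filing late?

3 days

10 months after May 13, 2017 is March 13, 2018.
Tolling adds 132 days: March 13, 2018 + 132 days = July 23, 2018.
July 23, 2018 is a Monday and not a legal holiday, so no extension applies.
The deadline is July 23, 2018; from July 23, 2018 to July 26, 2018 is 3 days.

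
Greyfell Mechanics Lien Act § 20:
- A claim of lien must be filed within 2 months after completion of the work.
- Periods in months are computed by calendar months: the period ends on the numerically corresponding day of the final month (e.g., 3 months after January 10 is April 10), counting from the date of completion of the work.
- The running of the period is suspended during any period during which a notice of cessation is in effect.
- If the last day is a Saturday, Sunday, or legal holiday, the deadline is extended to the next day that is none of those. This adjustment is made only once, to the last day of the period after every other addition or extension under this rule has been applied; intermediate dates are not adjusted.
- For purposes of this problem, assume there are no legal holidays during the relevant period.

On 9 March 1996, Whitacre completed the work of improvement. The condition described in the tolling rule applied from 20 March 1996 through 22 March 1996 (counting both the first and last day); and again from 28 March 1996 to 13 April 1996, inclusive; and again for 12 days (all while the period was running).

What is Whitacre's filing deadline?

2 months after 9 March 1996 is May 9, 1996.
From March 20, 1996 through March 22, 1996 inclusive is 3 days; tolling adds 3 days: May 9, 1996 + 3 days = May 12, 1996.
From March 28, 1996 through April 13, 1996 inclusive is 17 days; tolling adds 17 days: May 12, 1996 + 17 days = May 29, 1996.
Tolling adds 12 days: May 29, 1996 + 12 days = June 10, 1996.
June 10, 1996 is a Monday and not a legal holiday, so no extension applies.

June 10, 1996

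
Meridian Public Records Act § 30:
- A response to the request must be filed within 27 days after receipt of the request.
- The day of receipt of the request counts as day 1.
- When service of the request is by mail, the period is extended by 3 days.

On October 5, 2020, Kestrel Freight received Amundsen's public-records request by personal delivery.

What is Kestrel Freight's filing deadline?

October 31, 2020

Counting October 5, 2020 as day 1, day 27 is October 31, 2020.
Service was not by mail, so no mail extension applies.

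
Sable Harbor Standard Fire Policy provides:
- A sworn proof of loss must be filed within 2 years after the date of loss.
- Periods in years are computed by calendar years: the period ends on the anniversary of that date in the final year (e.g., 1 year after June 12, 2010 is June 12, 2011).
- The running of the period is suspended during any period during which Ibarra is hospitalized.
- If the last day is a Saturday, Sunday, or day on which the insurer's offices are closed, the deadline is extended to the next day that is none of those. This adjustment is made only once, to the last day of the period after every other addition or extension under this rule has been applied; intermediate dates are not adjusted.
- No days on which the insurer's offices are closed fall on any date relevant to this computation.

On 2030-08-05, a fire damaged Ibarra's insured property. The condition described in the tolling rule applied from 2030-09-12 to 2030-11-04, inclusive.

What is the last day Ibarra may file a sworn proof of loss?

2 years after 2030-08-05 is August 5, 2032.
From September 12, 2030 through November 4, 2030 inclusive is 54 days; tolling adds 54 days: August 5, 2032 + 54 days = September 28, 2032.
September 28, 2032 is a Tuesday and not a day on which the insurer's offices are closed, so no extension applies.

September 28, 2032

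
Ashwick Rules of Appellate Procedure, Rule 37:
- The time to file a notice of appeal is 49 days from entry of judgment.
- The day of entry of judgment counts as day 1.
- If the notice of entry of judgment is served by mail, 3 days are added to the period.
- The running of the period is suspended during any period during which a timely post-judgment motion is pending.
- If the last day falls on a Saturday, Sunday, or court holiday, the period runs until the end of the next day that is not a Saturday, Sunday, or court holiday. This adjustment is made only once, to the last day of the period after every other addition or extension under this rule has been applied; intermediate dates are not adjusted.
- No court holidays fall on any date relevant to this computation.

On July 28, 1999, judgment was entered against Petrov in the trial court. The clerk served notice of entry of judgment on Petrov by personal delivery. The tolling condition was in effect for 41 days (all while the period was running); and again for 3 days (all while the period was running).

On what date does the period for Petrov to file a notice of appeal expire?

Counting July 28, 1999 as day 1, day 49 is September 14, 1999.
Service was not by mail, so no mail extension applies.
Tolling adds 41 days: September 14, 1999 + 41 days = October 25, 1999.
Tolling adds 3 days: October 25, 1999 + 3 days = October 28, 1999.
October 28, 1999 is a Thursday and not a court holiday, so no extension applies.

October 28, 1999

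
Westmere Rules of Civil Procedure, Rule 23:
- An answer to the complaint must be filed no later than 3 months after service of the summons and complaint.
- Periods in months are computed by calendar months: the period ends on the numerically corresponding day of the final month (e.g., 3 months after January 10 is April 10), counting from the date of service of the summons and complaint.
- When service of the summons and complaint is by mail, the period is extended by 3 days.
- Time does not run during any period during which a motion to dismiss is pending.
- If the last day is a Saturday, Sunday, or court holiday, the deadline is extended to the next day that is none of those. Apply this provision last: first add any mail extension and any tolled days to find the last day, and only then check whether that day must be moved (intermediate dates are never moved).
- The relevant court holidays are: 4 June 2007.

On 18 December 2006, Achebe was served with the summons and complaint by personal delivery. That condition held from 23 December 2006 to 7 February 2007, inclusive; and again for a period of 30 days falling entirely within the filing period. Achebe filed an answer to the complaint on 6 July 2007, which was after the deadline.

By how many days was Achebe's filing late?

31 days

3 months after 18 December 2006 is March 18, 2007.
Service was not by mail, so no mail extension applies.
From December 23, 2006 through February 7, 2007 inclusive is 47 days; tolling adds 47 days: March 18, 2007 + 47 days = May 4, 2007.
Tolling adds 30 days: May 4, 2007 + 30 days = June 3, 2007.
June 3, 2007 is Sunday; June 4, 2007 is a listed holiday. The next qualifying day is June 5, 2007.
The deadline is June 5, 2007; from June 5, 2007 to July 6, 2007 is 31 days.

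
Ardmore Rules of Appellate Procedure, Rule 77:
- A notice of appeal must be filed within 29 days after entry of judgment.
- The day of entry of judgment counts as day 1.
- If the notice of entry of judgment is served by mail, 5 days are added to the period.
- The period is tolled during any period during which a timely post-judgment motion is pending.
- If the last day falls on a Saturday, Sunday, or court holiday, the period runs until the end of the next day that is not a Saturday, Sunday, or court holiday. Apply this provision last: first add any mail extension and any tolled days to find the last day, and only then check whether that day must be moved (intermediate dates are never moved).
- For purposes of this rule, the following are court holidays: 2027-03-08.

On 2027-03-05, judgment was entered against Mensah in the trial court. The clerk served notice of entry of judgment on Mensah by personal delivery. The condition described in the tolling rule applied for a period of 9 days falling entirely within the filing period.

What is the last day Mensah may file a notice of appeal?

April 12, 2027

Counting 2027-03-05 as day 1, day 29 is April 2, 2027.
Service was not by mail, so no mail extension applies.
Tolling adds 9 days: April 2, 2027 + 9 days = April 11, 2027.
April 11, 2027 is Sunday. The next qualifying day is April 12, 2027.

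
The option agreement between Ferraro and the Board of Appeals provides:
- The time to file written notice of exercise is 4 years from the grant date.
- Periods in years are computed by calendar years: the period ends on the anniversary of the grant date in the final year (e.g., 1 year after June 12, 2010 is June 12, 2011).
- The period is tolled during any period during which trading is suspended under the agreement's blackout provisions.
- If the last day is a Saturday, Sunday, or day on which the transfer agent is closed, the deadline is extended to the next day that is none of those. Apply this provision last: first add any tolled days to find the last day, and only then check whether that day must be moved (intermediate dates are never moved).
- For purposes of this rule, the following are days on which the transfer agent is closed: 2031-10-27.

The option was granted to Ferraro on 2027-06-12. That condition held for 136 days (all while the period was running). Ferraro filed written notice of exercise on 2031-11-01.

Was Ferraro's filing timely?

No

4 years after 2027-06-12 is June 12, 2031.
Tolling adds 136 days: June 12, 2031 + 136 days = October 26, 2031.
October 26, 2031 is Sunday; October 27, 2031 is a listed holiday. The next qualifying day is October 28, 2031.
The deadline is October 28, 2031; the filing on November 1, 2031 is after that date.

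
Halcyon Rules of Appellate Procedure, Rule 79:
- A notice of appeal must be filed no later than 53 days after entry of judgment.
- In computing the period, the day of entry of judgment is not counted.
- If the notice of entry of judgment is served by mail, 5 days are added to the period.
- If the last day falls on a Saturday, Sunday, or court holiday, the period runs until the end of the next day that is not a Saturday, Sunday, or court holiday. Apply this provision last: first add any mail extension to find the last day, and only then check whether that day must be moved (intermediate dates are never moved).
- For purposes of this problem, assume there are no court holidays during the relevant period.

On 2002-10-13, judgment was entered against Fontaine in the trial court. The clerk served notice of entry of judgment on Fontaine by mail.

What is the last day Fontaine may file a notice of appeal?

53 days after 2002-10-13 is December 5, 2002.
Service was by mail, adding 5 days: December 5, 2002 + 5 days = December 10, 2002.
December 10, 2002 is a Tuesday and not a court holiday, so no extension applies.

December 10, 2002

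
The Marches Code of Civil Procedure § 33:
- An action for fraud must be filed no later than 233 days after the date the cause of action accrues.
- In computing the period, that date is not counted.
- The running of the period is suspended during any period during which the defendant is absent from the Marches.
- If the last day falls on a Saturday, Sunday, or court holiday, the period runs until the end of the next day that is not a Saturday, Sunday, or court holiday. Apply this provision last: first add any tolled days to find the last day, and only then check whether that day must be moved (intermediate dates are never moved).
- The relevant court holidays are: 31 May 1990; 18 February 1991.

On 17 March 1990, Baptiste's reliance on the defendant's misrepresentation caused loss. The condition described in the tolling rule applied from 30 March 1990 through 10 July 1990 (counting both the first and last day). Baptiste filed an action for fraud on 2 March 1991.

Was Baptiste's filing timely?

233 days after 17 March 1990 is November 5, 1990.
From March 30, 1990 through July 10, 1990 inclusive is 103 days; tolling adds 103 days: November 5, 1990 + 103 days = February 16, 1991.
February 16, 1991 is Saturday; February 17, 1991 is Sunday; February 18, 1991 is a listed holiday. The next qualifying day is February 19, 1991.
The deadline is February 19, 1991; the filing on March 2, 1991 is after that date.

No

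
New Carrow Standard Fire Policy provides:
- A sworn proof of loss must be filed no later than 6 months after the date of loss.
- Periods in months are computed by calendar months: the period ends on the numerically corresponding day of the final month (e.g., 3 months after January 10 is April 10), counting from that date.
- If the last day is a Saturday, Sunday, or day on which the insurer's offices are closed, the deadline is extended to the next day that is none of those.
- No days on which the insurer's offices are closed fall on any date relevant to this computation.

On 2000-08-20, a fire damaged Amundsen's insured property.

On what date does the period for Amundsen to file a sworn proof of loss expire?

6 months after 2000-08-20 is February 20, 2001.
February 20, 2001 is a Tuesday and not a day on which the insurer's offices are closed, so no extension applies.

February 20, 2001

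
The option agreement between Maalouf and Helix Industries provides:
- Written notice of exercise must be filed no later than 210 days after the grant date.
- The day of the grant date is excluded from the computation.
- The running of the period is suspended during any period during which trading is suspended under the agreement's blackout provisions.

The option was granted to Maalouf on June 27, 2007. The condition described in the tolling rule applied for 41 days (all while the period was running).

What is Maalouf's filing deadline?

210 days after June 27, 2007 is January 23, 2008.
Tolling adds 41 days: January 23, 2008 + 41 days = March 4, 2008.

March 4, 2008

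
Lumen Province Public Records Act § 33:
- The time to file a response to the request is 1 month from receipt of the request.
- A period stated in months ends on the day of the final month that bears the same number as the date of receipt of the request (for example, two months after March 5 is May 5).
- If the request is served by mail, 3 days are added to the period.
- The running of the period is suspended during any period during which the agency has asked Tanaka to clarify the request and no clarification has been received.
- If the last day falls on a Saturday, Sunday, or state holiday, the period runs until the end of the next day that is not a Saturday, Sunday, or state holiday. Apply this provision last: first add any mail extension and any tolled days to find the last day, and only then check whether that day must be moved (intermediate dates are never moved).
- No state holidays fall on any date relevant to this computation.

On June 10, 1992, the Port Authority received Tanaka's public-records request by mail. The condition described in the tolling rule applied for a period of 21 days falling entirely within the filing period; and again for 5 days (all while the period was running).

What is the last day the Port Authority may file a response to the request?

August 10, 1992

1 month after June 10, 1992 is July 10, 1992.
Service was by mail, adding 3 days: July 10, 1992 + 3 days = July 13, 1992.
Tolling adds 21 days: July 13, 1992 + 21 days = August 3, 1992.
Tolling adds 5 days: August 3, 1992 + 5 days = August 8, 1992.
August 8, 1992 is Saturday; August 9, 1992 is Sunday. The next qualifying day is August 10, 1992.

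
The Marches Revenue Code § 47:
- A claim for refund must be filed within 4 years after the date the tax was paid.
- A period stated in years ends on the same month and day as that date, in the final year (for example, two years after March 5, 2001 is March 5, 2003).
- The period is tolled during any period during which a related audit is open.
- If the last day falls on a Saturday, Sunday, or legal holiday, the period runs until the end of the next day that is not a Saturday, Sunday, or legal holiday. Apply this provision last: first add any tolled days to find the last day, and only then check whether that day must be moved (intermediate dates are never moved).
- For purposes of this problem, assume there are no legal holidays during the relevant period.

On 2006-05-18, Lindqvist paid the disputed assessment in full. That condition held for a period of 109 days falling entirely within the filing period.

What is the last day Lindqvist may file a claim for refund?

4 years after 2006-05-18 is May 18, 2010.
Tolling adds 109 days: May 18, 2010 + 109 days = September 4, 2010.
September 4, 2010 is Saturday; September 5, 2010 is Sunday. The next qualifying day is September 6, 2010.

September 6, 2010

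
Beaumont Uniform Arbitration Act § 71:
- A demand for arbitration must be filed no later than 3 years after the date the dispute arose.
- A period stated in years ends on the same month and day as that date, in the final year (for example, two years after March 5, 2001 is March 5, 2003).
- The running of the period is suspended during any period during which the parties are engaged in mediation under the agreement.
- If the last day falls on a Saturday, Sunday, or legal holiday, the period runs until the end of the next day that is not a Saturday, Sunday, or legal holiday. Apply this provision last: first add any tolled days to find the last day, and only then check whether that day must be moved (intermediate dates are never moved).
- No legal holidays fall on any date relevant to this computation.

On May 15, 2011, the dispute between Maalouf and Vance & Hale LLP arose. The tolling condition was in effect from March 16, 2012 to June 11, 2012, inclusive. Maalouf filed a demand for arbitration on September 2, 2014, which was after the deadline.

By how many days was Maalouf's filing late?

22 days

3 years after May 15, 2011 is May 15, 2014.
From March 16, 2012 through June 11, 2012 inclusive is 88 days; tolling adds 88 days: May 15, 2014 + 88 days = August 11, 2014.
August 11, 2014 is a Monday and not a legal holiday, so no extension applies.
The deadline is August 11, 2014; from August 11, 2014 to September 2, 2014 is 22 days.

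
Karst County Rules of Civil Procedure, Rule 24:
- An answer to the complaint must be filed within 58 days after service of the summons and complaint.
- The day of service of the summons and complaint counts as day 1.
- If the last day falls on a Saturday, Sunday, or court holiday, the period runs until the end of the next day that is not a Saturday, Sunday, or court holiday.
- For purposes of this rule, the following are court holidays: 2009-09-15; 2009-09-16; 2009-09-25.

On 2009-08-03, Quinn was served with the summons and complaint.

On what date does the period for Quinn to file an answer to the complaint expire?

September 29, 2009

Counting 2009-08-03 as day 1, day 58 is September 29, 2009.
September 29, 2009 is a Tuesday and not a court holiday, so no extension applies.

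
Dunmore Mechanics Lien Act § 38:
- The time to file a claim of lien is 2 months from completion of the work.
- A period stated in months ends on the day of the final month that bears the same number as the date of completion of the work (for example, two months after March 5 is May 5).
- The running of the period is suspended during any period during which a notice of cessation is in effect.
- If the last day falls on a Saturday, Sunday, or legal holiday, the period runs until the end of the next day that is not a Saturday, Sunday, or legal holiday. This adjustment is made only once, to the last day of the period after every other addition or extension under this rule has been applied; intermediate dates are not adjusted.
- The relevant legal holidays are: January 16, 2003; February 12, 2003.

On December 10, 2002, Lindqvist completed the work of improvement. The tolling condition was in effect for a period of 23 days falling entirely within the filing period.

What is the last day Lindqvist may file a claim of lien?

March 5, 2003

2 months after December 10, 2002 is February 10, 2003.
Tolling adds 23 days: February 10, 2003 + 23 days = March 5, 2003.
March 5, 2003 is a Wednesday and not a legal holiday, so no extension applies.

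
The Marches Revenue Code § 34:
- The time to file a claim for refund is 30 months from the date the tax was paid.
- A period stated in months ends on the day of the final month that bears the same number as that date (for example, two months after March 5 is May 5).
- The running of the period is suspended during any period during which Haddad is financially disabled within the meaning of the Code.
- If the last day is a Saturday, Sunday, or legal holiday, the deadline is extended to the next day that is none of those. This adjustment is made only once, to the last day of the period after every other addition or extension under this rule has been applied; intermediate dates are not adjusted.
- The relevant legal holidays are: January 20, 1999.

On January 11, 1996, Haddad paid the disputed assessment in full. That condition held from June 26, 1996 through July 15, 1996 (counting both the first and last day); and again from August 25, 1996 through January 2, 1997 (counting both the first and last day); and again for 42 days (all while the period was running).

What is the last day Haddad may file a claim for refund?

30 months after January 11, 1996 is July 11, 1998.
From June 26, 1996 through July 15, 1996 inclusive is 20 days; tolling adds 20 days: July 11, 1998 + 20 days = July 31, 1998.
From August 25, 1996 through January 2, 1997 inclusive is 131 days; tolling adds 131 days: July 31, 1998 + 131 days = December 9, 1998.
Tolling adds 42 days: December 9, 1998 + 42 days = January 20, 1999.
January 20, 1999 is a listed holiday. The next qualifying day is January 21, 1999.

January 21, 1999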